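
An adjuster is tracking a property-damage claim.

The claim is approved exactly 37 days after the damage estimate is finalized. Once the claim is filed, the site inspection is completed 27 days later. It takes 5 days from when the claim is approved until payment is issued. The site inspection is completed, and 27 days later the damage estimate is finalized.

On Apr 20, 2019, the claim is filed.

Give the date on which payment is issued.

The claim is filed: Apr 20, 2019.
The site inspection is completed: Apr 20, 2019 + 27 days = May 17, 2019.
The damage estimate is finalized: May 17, 2019 + 27 days = Jun 13, 2019.
The claim is approved: Jun 13, 2019 + 37 days = Jul 20, 2019.
Payment is issued: Jul 20, 2019 + 5 days = Jul 25, 2019.

Jul 25, 2019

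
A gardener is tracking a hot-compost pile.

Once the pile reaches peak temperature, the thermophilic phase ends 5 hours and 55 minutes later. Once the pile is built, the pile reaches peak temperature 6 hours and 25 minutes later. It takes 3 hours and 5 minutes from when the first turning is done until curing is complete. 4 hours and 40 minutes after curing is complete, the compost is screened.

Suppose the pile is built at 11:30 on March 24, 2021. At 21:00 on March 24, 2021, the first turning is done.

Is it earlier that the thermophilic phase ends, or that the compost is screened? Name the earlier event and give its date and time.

The pile is built: 11:30 Mar 24, 2021.
The pile reaches peak temperature: 11:30 Mar 24, 2021 + 6h25m = 17:55 Mar 24, 2021.
The thermophilic phase ends: 17:55 Mar 24, 2021 + 5h55m = 23:50 Mar 24, 2021.
The first turning is done: 21:00 Mar 24, 2021.
Curing is complete: 21:00 Mar 24, 2021 + 3h05m = 00:05 Mar 25, 2021.
The compost is screened: 00:05 Mar 25, 2021 + 4h40m = 04:45 Mar 25, 2021.
Comparing: the thermophilic phase ends at 23:50 Mar 24, 2021 vs the compost is screened at 04:45 Mar 25, 2021. Earlier: the thermophilic phase ends.

The thermophilic phase ends — 23:50 on March 24, 2021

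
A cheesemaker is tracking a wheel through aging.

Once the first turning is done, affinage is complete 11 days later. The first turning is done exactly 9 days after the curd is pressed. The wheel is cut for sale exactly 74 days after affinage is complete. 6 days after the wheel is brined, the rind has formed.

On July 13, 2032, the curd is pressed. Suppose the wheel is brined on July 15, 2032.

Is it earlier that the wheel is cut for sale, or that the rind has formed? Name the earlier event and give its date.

The rind has formed — July 21, 2032

The curd is pressed: Jul 13, 2032.
The first turning is done: Jul 13, 2032 + 9 days = Jul 22, 2032.
Affinage is complete: Jul 22, 2032 + 11 days = Aug 2, 2032.
The wheel is cut for sale: Aug 2, 2032 + 74 days = Oct 15, 2032.
The wheel is brined: Jul 15, 2032.
The rind has formed: Jul 15, 2032 + 6 days = Jul 21, 2032.
Comparing: the wheel is cut for sale on Oct 15, 2032 vs the rind has formed on Jul 21, 2032. Earlier: the rind has formed.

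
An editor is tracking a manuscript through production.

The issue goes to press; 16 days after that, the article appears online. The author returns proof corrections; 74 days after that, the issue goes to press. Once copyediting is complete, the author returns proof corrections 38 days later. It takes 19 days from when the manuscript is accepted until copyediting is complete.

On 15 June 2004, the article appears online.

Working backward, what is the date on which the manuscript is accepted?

20 January 2004

The article appears online: Jun 15, 2004.
The issue goes to press: Jun 15, 2004 − 16 days = May 30, 2004.
The author returns proof corrections: May 30, 2004 − 74 days = Mar 17, 2004.
Copyediting is complete: Mar 17, 2004 − 38 days = Feb 8, 2004.
The manuscript is accepted: Feb 8, 2004 − 19 days = Jan 20, 2004.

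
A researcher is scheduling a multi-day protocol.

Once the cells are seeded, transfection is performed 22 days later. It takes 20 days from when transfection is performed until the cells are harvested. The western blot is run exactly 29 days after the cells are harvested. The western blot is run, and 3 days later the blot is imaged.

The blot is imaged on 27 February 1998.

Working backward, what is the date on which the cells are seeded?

15 December 1997

The blot is imaged: Feb 27, 1998.
The western blot is run: Feb 27, 1998 − 3 days = Feb 24, 1998.
The cells are harvested: Feb 24, 1998 − 29 days = Jan 26, 1998.
Transfection is performed: Jan 26, 1998 − 20 days = Jan 6, 1998.
The cells are seeded: Jan 6, 1998 − 22 days = Dec 15, 1997.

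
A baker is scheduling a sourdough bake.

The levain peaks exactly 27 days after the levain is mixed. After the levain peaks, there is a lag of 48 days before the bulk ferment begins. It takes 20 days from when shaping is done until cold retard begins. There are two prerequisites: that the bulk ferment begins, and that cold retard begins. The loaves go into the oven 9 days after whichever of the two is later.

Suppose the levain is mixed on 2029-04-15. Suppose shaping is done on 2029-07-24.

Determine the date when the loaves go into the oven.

2029-08-22

The levain is mixed: Apr 15, 2029.
The levain peaks: Apr 15, 2029 + 27 days = May 12, 2029.
The bulk ferment begins: May 12, 2029 + 48 days = Jun 29, 2029.
Shaping is done: Jul 24, 2029.
Cold retard begins: Jul 24, 2029 + 20 days = Aug 13, 2029.
Both prerequisites met — the bulk ferment begins (Jun 29, 2029), cold retard begins (Aug 13, 2029); the later is Aug 13, 2029.
The loaves go into the oven: Aug 13, 2029 + 9 days = Aug 22, 2029.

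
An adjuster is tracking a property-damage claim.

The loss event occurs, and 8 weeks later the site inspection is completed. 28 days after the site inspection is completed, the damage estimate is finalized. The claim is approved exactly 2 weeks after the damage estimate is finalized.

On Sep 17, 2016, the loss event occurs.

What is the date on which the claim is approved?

Dec 24, 2016

The loss event occurs: Sep 17, 2016.
The site inspection is completed: Sep 17, 2016 + 8 weeks = Nov 12, 2016.
The damage estimate is finalized: Nov 12, 2016 + 28 days = Dec 10, 2016.
The claim is approved: Dec 10, 2016 + 2 weeks = Dec 24, 2016.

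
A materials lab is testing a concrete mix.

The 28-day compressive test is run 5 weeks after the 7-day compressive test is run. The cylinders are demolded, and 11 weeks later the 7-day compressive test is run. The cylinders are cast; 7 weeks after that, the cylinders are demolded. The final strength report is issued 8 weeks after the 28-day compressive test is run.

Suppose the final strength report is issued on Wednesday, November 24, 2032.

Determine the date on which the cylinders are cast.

The final strength report is issued: Nov 24, 2032.
The 28-day compressive test is run: Nov 24, 2032 − 8 weeks = Sep 29, 2032.
The 7-day compressive test is run: Sep 29, 2032 − 5 weeks = Aug 25, 2032.
The cylinders are demolded: Aug 25, 2032 − 11 weeks = Jun 9, 2032.
The cylinders are cast: Jun 9, 2032 − 7 weeks = Apr 21, 2032.

Wednesday, April 21, 2032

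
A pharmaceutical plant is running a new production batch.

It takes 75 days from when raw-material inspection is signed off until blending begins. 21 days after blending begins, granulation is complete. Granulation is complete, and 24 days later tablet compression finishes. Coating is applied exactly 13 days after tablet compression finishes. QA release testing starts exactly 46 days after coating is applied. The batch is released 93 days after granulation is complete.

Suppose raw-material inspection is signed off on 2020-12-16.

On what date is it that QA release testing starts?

2021-06-13

Raw-material inspection is signed off: Dec 16, 2020.
Blending begins: Dec 16, 2020 + 75 days = Mar 1, 2021.
Granulation is complete: Mar 1, 2021 + 21 days = Mar 22, 2021.
Tablet compression finishes: Mar 22, 2021 + 24 days = Apr 15, 2021.
Coating is applied: Apr 15, 2021 + 13 days = Apr 28, 2021.
QA release testing starts: Apr 28, 2021 + 46 days = Jun 13, 2021.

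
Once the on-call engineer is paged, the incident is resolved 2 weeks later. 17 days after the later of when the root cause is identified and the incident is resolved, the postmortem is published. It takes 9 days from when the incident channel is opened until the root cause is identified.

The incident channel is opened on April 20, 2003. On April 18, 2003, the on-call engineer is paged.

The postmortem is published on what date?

The incident channel is opened: Apr 20, 2003.
The root cause is identified: Apr 20, 2003 + 9 days = Apr 29, 2003.
The on-call engineer is paged: Apr 18, 2003.
The incident is resolved: Apr 18, 2003 + 2 weeks = May 2, 2003.
Both prerequisites met — the root cause is identified (Apr 29, 2003), the incident is resolved (May 2, 2003); the later is May 2, 2003.
The postmortem is published: May 2, 2003 + 17 days = May 19, 2003.

May 19, 2003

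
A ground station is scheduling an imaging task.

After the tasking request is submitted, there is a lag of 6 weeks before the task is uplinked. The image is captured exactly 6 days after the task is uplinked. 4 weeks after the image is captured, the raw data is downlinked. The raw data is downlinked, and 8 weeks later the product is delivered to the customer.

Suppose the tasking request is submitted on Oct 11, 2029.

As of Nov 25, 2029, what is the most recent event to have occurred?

The task is uplinked

The tasking request is submitted: Oct 11, 2029.
The task is uplinked: Oct 11, 2029 + 6 weeks = Nov 22, 2029.
The image is captured: Nov 22, 2029 + 6 days = Nov 28, 2029.
The raw data is downlinked: Nov 28, 2029 + 4 weeks = Dec 26, 2029.
The product is delivered to the customer: Dec 26, 2029 + 8 weeks = Feb 20, 2030.
Nov 25, 2029 falls between when the task is uplinked (Nov 22, 2029) and when the image is captured (Nov 28, 2029).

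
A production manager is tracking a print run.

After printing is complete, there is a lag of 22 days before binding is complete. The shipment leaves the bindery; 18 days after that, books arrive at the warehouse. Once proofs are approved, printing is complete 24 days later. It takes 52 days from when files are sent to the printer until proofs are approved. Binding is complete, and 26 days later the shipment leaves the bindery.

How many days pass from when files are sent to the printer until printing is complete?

Causal path: files are sent to the printer → proofs are approved → printing is complete.
Total delay along the path: 52 + 24 = 76 days.

76 days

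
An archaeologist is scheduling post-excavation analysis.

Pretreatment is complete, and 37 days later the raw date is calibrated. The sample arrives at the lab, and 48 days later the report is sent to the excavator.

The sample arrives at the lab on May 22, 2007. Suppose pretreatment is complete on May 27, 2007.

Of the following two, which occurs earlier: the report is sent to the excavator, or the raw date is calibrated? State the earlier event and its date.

The sample arrives at the lab: May 22, 2007.
The report is sent to the excavator: May 22, 2007 + 48 days = Jul 9, 2007.
Pretreatment is complete: May 27, 2007.
The raw date is calibrated: May 27, 2007 + 37 days = Jul 3, 2007.
Comparing: the report is sent to the excavator on Jul 9, 2007 vs the raw date is calibrated on Jul 3, 2007. Earlier: the raw date is calibrated.

The raw date is calibrated — Jul 3, 2007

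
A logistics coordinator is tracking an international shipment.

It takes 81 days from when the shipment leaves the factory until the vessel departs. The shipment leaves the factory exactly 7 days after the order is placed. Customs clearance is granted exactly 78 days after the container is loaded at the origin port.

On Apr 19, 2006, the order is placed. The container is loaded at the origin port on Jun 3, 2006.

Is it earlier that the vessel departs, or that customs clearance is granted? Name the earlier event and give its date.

The order is placed: Apr 19, 2006.
The shipment leaves the factory: Apr 19, 2006 + 7 days = Apr 26, 2006.
The vessel departs: Apr 26, 2006 + 81 days = Jul 16, 2006.
The container is loaded at the origin port: Jun 3, 2006.
Customs clearance is granted: Jun 3, 2006 + 78 days = Aug 20, 2006.
Comparing: the vessel departs on Jul 16, 2006 vs customs clearance is granted on Aug 20, 2006. Earlier: the vessel departs.

The vessel departs — Jul 16, 2006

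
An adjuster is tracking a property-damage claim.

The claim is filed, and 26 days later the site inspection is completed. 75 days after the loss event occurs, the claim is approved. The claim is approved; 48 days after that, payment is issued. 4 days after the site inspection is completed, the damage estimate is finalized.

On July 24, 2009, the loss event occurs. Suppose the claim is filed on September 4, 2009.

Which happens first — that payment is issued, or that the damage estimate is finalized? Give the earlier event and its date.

The loss event occurs: Jul 24, 2009.
The claim is approved: Jul 24, 2009 + 75 days = Oct 7, 2009.
Payment is issued: Oct 7, 2009 + 48 days = Nov 24, 2009.
The claim is filed: Sep 4, 2009.
The site inspection is completed: Sep 4, 2009 + 26 days = Sep 30, 2009.
The damage estimate is finalized: Sep 30, 2009 + 4 days = Oct 4, 2009.
Comparing: payment is issued on Nov 24, 2009 vs the damage estimate is finalized on Oct 4, 2009. Earlier: the damage estimate is finalized.

The damage estimate is finalized — October 4, 2009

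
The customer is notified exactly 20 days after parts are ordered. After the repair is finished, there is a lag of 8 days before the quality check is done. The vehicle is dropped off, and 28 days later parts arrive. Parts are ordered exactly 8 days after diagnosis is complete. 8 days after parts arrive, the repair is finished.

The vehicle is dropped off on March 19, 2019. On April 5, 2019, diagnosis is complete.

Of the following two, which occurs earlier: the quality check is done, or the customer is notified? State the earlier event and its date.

The vehicle is dropped off: Mar 19, 2019.
Parts arrive: Mar 19, 2019 + 28 days = Apr 16, 2019.
The repair is finished: Apr 16, 2019 + 8 days = Apr 24, 2019.
The quality check is done: Apr 24, 2019 + 8 days = May 2, 2019.
Diagnosis is complete: Apr 5, 2019.
Parts are ordered: Apr 5, 2019 + 8 days = Apr 13, 2019.
The customer is notified: Apr 13, 2019 + 20 days = May 3, 2019.
Comparing: the quality check is done on May 2, 2019 vs the customer is notified on May 3, 2019. Earlier: the quality check is done.

The quality check is done — May 2, 2019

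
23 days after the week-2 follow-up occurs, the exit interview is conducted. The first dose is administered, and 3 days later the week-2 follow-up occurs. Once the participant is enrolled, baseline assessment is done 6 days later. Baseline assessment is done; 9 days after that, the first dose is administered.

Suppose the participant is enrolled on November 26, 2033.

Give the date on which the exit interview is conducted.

The participant is enrolled: Nov 26, 2033.
Baseline assessment is done: Nov 26, 2033 + 6 days = Dec 2, 2033.
The first dose is administered: Dec 2, 2033 + 9 days = Dec 11, 2033.
The week-2 follow-up occurs: Dec 11, 2033 + 3 days = Dec 14, 2033.
The exit interview is conducted: Dec 14, 2033 + 23 days = Jan 6, 2034.

January 6, 2034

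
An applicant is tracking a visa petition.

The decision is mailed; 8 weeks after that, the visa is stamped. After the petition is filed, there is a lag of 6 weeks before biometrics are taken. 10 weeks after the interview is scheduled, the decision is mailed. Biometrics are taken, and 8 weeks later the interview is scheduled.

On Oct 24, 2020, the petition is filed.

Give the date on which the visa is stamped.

The petition is filed: Oct 24, 2020.
Biometrics are taken: Oct 24, 2020 + 6 weeks = Dec 5, 2020.
The interview is scheduled: Dec 5, 2020 + 8 weeks = Jan 30, 2021.
The decision is mailed: Jan 30, 2021 + 10 weeks = Apr 10, 2021.
The visa is stamped: Apr 10, 2021 + 8 weeks = Jun 5, 2021.

Jun 5, 2021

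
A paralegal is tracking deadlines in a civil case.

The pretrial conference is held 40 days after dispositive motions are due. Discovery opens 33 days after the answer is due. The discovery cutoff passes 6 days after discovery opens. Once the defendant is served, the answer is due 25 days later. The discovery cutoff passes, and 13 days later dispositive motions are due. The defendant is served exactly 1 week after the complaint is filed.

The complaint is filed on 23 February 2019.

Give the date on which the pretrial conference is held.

The complaint is filed: Feb 23, 2019.
The defendant is served: Feb 23, 2019 + 1 week = Mar 2, 2019.
The answer is due: Mar 2, 2019 + 25 days = Mar 27, 2019.
Discovery opens: Mar 27, 2019 + 33 days = Apr 29, 2019.
The discovery cutoff passes: Apr 29, 2019 + 6 days = May 5, 2019.
Dispositive motions are due: May 5, 2019 + 13 days = May 18, 2019.
The pretrial conference is held: May 18, 2019 + 40 days = Jun 27, 2019.

27 June 2019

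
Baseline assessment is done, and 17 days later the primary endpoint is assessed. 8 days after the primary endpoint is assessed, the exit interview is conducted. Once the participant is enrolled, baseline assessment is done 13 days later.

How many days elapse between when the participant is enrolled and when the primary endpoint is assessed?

30 days

Causal path: the participant is enrolled → baseline assessment is done → the primary endpoint is assessed.
Total delay along the path: 13 + 17 = 30 days.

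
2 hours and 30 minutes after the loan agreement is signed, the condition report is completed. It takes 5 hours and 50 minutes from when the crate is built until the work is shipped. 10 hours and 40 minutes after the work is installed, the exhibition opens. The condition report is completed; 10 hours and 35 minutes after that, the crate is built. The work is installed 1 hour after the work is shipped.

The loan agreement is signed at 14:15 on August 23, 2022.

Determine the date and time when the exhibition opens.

20:50 on August 24, 2022

The loan agreement is signed: 14:15 Aug 23, 2022.
The condition report is completed: 14:15 Aug 23, 2022 + 2h30m = 16:45 Aug 23, 2022.
The crate is built: 16:45 Aug 23, 2022 + 10h35m = 03:20 Aug 24, 2022.
The work is shipped: 03:20 Aug 24, 2022 + 5h50m = 09:10 Aug 24, 2022.
The work is installed: 09:10 Aug 24, 2022 + 1h = 10:10 Aug 24, 2022.
The exhibition opens: 10:10 Aug 24, 2022 + 10h40m = 20:50 Aug 24, 2022.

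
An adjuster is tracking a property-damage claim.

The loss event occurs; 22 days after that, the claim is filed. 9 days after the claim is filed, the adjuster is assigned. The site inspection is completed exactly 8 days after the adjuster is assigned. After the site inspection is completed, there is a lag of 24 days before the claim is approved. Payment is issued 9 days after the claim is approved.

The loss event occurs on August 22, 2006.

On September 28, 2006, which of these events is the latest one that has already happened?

The loss event occurs: Aug 22, 2006.
The claim is filed: Aug 22, 2006 + 22 days = Sep 13, 2006.
The adjuster is assigned: Sep 13, 2006 + 9 days = Sep 22, 2006.
The site inspection is completed: Sep 22, 2006 + 8 days = Sep 30, 2006.
The claim is approved: Sep 30, 2006 + 24 days = Oct 24, 2006.
Payment is issued: Oct 24, 2006 + 9 days = Nov 2, 2006.
Sep 28, 2006 falls between when the adjuster is assigned (Sep 22, 2006) and when the site inspection is completed (Sep 30, 2006).

The adjuster is assigned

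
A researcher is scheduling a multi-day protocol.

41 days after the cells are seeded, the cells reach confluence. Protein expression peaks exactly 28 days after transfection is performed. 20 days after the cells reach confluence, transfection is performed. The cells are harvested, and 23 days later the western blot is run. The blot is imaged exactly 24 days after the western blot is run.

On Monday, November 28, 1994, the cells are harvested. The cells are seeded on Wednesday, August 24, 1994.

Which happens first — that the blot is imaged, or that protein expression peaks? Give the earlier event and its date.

Protein expression peaks — Monday, November 21, 1994

The cells are harvested: Nov 28, 1994.
The western blot is run: Nov 28, 1994 + 23 days = Dec 21, 1994.
The blot is imaged: Dec 21, 1994 + 24 days = Jan 14, 1995.
The cells are seeded: Aug 24, 1994.
The cells reach confluence: Aug 24, 1994 + 41 days = Oct 4, 1994.
Transfection is performed: Oct 4, 1994 + 20 days = Oct 24, 1994.
Protein expression peaks: Oct 24, 1994 + 28 days = Nov 21, 1994.
Comparing: the blot is imaged on Jan 14, 1995 vs protein expression peaks on Nov 21, 1994. Earlier: protein expression peaks.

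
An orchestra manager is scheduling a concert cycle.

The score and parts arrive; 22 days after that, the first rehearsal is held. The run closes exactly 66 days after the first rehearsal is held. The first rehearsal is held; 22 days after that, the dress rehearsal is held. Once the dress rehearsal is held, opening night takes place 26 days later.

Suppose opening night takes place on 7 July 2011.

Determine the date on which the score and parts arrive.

Opening night takes place: Jul 7, 2011.
The dress rehearsal is held: Jul 7, 2011 − 26 days = Jun 11, 2011.
The first rehearsal is held: Jun 11, 2011 − 22 days = May 20, 2011.
The score and parts arrive: May 20, 2011 − 22 days = Apr 28, 2011.

28 April 2011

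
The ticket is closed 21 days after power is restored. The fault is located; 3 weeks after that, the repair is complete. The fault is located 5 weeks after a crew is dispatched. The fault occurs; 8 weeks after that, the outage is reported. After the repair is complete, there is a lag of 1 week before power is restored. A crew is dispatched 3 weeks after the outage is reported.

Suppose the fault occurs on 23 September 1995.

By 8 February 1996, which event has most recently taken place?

The repair is complete

The fault occurs: Sep 23, 1995.
The outage is reported: Sep 23, 1995 + 8 weeks = Nov 18, 1995.
A crew is dispatched: Nov 18, 1995 + 3 weeks = Dec 9, 1995.
The fault is located: Dec 9, 1995 + 5 weeks = Jan 13, 1996.
The repair is complete: Jan 13, 1996 + 3 weeks = Feb 3, 1996.
Power is restored: Feb 3, 1996 + 1 week = Feb 10, 1996.
The ticket is closed: Feb 10, 1996 + 21 days = Mar 2, 1996.
Feb 8, 1996 falls between when the repair is complete (Feb 3, 1996) and when power is restored (Feb 10, 1996).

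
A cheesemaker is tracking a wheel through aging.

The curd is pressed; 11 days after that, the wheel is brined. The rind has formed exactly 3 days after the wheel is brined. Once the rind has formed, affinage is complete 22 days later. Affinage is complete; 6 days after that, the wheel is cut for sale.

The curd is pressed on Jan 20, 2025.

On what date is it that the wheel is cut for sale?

Mar 3, 2025

The curd is pressed: Jan 20, 2025.
The wheel is brined: Jan 20, 2025 + 11 days = Jan 31, 2025.
The rind has formed: Jan 31, 2025 + 3 days = Feb 3, 2025.
Affinage is complete: Feb 3, 2025 + 22 days = Feb 25, 2025.
The wheel is cut for sale: Feb 25, 2025 + 6 days = Mar 3, 2025.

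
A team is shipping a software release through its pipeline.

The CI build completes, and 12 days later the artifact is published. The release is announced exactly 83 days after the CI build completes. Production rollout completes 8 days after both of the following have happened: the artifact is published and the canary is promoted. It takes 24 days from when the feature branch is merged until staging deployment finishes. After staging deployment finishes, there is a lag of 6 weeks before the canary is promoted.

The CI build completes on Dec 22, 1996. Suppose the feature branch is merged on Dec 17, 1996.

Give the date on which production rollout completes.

Mar 1, 1997

The CI build completes: Dec 22, 1996.
The artifact is published: Dec 22, 1996 + 12 days = Jan 3, 1997.
The feature branch is merged: Dec 17, 1996.
Staging deployment finishes: Dec 17, 1996 + 24 days = Jan 10, 1997.
The canary is promoted: Jan 10, 1997 + 6 weeks = Feb 21, 1997.
Both prerequisites met — the artifact is published (Jan 3, 1997), the canary is promoted (Feb 21, 1997); the later is Feb 21, 1997.
Production rollout completes: Feb 21, 1997 + 8 days = Mar 1, 1997.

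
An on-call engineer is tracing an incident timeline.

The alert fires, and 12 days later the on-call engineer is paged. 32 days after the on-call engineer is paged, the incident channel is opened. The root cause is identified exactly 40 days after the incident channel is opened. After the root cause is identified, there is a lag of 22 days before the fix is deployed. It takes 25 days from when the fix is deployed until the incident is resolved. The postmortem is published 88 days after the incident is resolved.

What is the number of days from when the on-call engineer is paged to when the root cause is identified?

Causal path: the on-call engineer is paged → the incident channel is opened → the root cause is identified.
Total delay along the path: 32 + 40 = 72 days.

72 days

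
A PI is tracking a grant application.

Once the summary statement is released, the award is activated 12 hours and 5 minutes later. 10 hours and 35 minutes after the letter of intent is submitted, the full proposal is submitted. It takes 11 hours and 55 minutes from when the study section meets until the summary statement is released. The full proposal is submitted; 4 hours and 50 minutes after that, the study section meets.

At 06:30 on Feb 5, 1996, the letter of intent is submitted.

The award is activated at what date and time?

The letter of intent is submitted: 06:30 Feb 5, 1996.
The full proposal is submitted: 06:30 Feb 5, 1996 + 10h35m = 17:05 Feb 5, 1996.
The study section meets: 17:05 Feb 5, 1996 + 4h50m = 21:55 Feb 5, 1996.
The summary statement is released: 21:55 Feb 5, 1996 + 11h55m = 09:50 Feb 6, 1996.
The award is activated: 09:50 Feb 6, 1996 + 12h05m = 21:55 Feb 6, 1996.

21:55 on Feb 6, 1996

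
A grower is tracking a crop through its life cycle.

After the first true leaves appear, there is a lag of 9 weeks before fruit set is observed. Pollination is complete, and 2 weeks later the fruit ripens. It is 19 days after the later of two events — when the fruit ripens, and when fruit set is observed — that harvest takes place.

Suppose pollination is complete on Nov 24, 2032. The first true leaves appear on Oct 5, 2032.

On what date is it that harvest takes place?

Dec 27, 2032

Pollination is complete: Nov 24, 2032.
The fruit ripens: Nov 24, 2032 + 2 weeks = Dec 8, 2032.
The first true leaves appear: Oct 5, 2032.
Fruit set is observed: Oct 5, 2032 + 9 weeks = Dec 7, 2032.
Both prerequisites met — the fruit ripens (Dec 8, 2032), fruit set is observed (Dec 7, 2032); the later is Dec 8, 2032.
Harvest takes place: Dec 8, 2032 + 19 days = Dec 27, 2032.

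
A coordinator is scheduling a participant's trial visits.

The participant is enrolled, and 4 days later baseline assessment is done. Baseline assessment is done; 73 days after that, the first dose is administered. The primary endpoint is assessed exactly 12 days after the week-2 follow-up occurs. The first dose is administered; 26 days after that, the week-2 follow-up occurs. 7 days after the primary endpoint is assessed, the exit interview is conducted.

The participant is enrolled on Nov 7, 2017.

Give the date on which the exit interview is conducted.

The participant is enrolled: Nov 7, 2017.
Baseline assessment is done: Nov 7, 2017 + 4 days = Nov 11, 2017.
The first dose is administered: Nov 11, 2017 + 73 days = Jan 23, 2018.
The week-2 follow-up occurs: Jan 23, 2018 + 26 days = Feb 18, 2018.
The primary endpoint is assessed: Feb 18, 2018 + 12 days = Mar 2, 2018.
The exit interview is conducted: Mar 2, 2018 + 7 days = Mar 9, 2018.

Mar 9, 2018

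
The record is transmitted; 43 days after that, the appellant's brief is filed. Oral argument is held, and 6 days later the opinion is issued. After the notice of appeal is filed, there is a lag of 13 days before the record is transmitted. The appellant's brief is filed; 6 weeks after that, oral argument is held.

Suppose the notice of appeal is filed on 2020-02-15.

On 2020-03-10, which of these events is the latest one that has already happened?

The notice of appeal is filed: Feb 15, 2020.
The record is transmitted: Feb 15, 2020 + 13 days = Feb 28, 2020.
The appellant's brief is filed: Feb 28, 2020 + 43 days = Apr 11, 2020.
Oral argument is held: Apr 11, 2020 + 6 weeks = May 23, 2020.
The opinion is issued: May 23, 2020 + 6 days = May 29, 2020.
Mar 10, 2020 falls between when the record is transmitted (Feb 28, 2020) and when the appellant's brief is filed (Apr 11, 2020).

The record is transmitted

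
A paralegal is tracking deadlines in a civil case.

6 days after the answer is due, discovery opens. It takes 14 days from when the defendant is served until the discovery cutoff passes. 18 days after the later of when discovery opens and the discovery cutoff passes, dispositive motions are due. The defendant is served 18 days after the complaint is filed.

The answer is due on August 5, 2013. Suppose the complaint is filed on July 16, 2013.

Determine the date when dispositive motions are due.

September 4, 2013

The answer is due: Aug 5, 2013.
Discovery opens: Aug 5, 2013 + 6 days = Aug 11, 2013.
The complaint is filed: Jul 16, 2013.
The defendant is served: Jul 16, 2013 + 18 days = Aug 3, 2013.
The discovery cutoff passes: Aug 3, 2013 + 14 days = Aug 17, 2013.
Both prerequisites met — discovery opens (Aug 11, 2013), the discovery cutoff passes (Aug 17, 2013); the later is Aug 17, 2013.
Dispositive motions are due: Aug 17, 2013 + 18 days = Sep 4, 2013.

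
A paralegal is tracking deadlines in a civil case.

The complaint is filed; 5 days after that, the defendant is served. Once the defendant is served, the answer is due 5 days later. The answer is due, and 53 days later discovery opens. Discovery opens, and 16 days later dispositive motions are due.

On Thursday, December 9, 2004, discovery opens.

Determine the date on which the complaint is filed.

Discovery opens: Dec 9, 2004.
The answer is due: Dec 9, 2004 − 53 days = Oct 17, 2004.
The defendant is served: Oct 17, 2004 − 5 days = Oct 12, 2004.
The complaint is filed: Oct 12, 2004 − 5 days = Oct 7, 2004.

Thursday, October 7, 2004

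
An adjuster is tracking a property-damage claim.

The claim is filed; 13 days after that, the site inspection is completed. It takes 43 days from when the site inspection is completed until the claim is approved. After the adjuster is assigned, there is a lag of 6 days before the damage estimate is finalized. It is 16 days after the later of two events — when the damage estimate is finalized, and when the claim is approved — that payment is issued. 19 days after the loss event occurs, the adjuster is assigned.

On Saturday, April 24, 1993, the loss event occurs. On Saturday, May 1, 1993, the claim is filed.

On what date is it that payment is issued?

Monday, July 12, 1993

The loss event occurs: Apr 24, 1993.
The adjuster is assigned: Apr 24, 1993 + 19 days = May 13, 1993.
The damage estimate is finalized: May 13, 1993 + 6 days = May 19, 1993.
The claim is filed: May 1, 1993.
The site inspection is completed: May 1, 1993 + 13 days = May 14, 1993.
The claim is approved: May 14, 1993 + 43 days = Jun 26, 1993.
Both prerequisites met — the damage estimate is finalized (May 19, 1993), the claim is approved (Jun 26, 1993); the later is Jun 26, 1993.
Payment is issued: Jun 26, 1993 + 16 days = Jul 12, 1993.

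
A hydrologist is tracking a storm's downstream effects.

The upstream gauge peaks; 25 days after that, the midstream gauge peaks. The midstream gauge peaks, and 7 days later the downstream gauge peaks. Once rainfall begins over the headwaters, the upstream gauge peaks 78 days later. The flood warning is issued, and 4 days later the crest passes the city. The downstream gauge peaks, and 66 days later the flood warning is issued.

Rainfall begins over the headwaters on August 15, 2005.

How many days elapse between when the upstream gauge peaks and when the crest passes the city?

102 days

Causal path: the upstream gauge peaks → the midstream gauge peaks → the downstream gauge peaks → the flood warning is issued → the crest passes the city.
Total delay along the path: 25 + 7 + 66 + 4 = 102 days.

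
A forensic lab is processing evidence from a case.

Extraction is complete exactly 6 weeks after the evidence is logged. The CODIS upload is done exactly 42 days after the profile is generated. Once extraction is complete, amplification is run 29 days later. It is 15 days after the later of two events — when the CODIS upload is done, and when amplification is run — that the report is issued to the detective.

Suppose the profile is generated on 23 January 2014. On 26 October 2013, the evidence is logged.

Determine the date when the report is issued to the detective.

The profile is generated: Jan 23, 2014.
The CODIS upload is done: Jan 23, 2014 + 42 days = Mar 6, 2014.
The evidence is logged: Oct 26, 2013.
Extraction is complete: Oct 26, 2013 + 6 weeks = Dec 7, 2013.
Amplification is run: Dec 7, 2013 + 29 days = Jan 5, 2014.
Both prerequisites met — the CODIS upload is done (Mar 6, 2014), amplification is run (Jan 5, 2014); the later is Mar 6, 2014.
The report is issued to the detective: Mar 6, 2014 + 15 days = Mar 21, 2014.

21 March 2014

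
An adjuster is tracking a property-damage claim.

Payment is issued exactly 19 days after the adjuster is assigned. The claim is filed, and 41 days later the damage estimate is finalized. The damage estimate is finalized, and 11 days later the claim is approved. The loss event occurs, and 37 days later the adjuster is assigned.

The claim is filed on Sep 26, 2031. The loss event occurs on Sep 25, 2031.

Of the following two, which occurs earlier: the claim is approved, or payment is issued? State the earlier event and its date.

The claim is filed: Sep 26, 2031.
The damage estimate is finalized: Sep 26, 2031 + 41 days = Nov 6, 2031.
The claim is approved: Nov 6, 2031 + 11 days = Nov 17, 2031.
The loss event occurs: Sep 25, 2031.
The adjuster is assigned: Sep 25, 2031 + 37 days = Nov 1, 2031.
Payment is issued: Nov 1, 2031 + 19 days = Nov 20, 2031.
Comparing: the claim is approved on Nov 17, 2031 vs payment is issued on Nov 20, 2031. Earlier: the claim is approved.

The claim is approved — Nov 17, 2031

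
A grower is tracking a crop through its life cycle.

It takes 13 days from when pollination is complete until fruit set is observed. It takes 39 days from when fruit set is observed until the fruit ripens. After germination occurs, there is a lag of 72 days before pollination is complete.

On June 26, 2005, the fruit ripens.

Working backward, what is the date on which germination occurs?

February 22, 2005

The fruit ripens: Jun 26, 2005.
Fruit set is observed: Jun 26, 2005 − 39 days = May 18, 2005.
Pollination is complete: May 18, 2005 − 13 days = May 5, 2005.
Germination occurs: May 5, 2005 − 72 days = Feb 22, 2005.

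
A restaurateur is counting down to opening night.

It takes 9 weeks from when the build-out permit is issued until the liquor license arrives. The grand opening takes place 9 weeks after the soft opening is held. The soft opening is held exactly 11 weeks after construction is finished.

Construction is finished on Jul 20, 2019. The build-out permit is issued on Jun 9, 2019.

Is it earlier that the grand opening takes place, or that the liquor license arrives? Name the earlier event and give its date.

The liquor license arrives — Aug 11, 2019

Construction is finished: Jul 20, 2019.
The soft opening is held: Jul 20, 2019 + 11 weeks = Oct 5, 2019.
The grand opening takes place: Oct 5, 2019 + 9 weeks = Dec 7, 2019.
The build-out permit is issued: Jun 9, 2019.
The liquor license arrives: Jun 9, 2019 + 9 weeks = Aug 11, 2019.
Comparing: the grand opening takes place on Dec 7, 2019 vs the liquor license arrives on Aug 11, 2019. Earlier: the liquor license arrives.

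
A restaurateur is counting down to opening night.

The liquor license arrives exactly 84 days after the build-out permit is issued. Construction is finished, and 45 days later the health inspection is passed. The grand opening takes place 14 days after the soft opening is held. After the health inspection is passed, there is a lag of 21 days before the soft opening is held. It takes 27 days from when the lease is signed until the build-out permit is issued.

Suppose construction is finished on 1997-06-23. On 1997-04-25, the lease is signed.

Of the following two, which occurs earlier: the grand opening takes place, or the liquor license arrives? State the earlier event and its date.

The liquor license arrives — 1997-08-14

Construction is finished: Jun 23, 1997.
The health inspection is passed: Jun 23, 1997 + 45 days = Aug 7, 1997.
The soft opening is held: Aug 7, 1997 + 21 days = Aug 28, 1997.
The grand opening takes place: Aug 28, 1997 + 14 days = Sep 11, 1997.
The lease is signed: Apr 25, 1997.
The build-out permit is issued: Apr 25, 1997 + 27 days = May 22, 1997.
The liquor license arrives: May 22, 1997 + 84 days = Aug 14, 1997.
Comparing: the grand opening takes place on Sep 11, 1997 vs the liquor license arrives on Aug 14, 1997. Earlier: the liquor license arrives.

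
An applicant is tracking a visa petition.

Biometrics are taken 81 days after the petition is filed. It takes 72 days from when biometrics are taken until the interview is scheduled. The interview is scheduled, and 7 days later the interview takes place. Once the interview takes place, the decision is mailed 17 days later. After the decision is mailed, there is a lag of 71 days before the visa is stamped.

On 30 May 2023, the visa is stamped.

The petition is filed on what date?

The visa is stamped: May 30, 2023.
The decision is mailed: May 30, 2023 − 71 days = Mar 20, 2023.
The interview takes place: Mar 20, 2023 − 17 days = Mar 3, 2023.
The interview is scheduled: Mar 3, 2023 − 7 days = Feb 24, 2023.
Biometrics are taken: Feb 24, 2023 − 72 days = Dec 14, 2022.
The petition is filed: Dec 14, 2022 − 81 days = Sep 24, 2022.

24 September 2022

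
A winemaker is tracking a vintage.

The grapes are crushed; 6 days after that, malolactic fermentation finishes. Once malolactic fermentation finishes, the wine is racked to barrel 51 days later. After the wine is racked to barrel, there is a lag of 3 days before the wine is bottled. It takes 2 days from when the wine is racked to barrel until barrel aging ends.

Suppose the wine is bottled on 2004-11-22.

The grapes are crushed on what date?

2004-09-23

The wine is bottled: Nov 22, 2004.
The wine is racked to barrel: Nov 22, 2004 − 3 days = Nov 19, 2004.
Malolactic fermentation finishes: Nov 19, 2004 − 51 days = Sep 29, 2004.
The grapes are crushed: Sep 29, 2004 − 6 days = Sep 23, 2004.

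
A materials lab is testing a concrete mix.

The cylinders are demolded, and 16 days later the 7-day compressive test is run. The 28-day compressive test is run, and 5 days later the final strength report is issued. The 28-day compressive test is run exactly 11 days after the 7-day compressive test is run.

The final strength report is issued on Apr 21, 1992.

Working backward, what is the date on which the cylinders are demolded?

Mar 20, 1992

The final strength report is issued: Apr 21, 1992.
The 28-day compressive test is run: Apr 21, 1992 − 5 days = Apr 16, 1992.
The 7-day compressive test is run: Apr 16, 1992 − 11 days = Apr 5, 1992.
The cylinders are demolded: Apr 5, 1992 − 16 days = Mar 20, 1992.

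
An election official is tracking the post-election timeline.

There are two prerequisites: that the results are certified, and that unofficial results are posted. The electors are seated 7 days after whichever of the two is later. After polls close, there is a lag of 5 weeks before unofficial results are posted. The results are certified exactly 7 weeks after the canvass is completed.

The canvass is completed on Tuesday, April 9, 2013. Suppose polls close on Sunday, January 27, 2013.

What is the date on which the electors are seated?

Tuesday, June 4, 2013

The canvass is completed: Apr 9, 2013.
The results are certified: Apr 9, 2013 + 7 weeks = May 28, 2013.
Polls close: Jan 27, 2013.
Unofficial results are posted: Jan 27, 2013 + 5 weeks = Mar 3, 2013.
Both prerequisites met — the results are certified (May 28, 2013), unofficial results are posted (Mar 3, 2013); the later is May 28, 2013.
The electors are seated: May 28, 2013 + 7 days = Jun 4, 2013.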